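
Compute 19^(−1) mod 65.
19^(−1) ≡ 24 (mod 65)

Apply the extended Euclidean algorithm to (65, 19), tracking rows (r, s, t) with s·65 + t·19 = r. Each division r_prev = q·r_cur + r_new produces the new row as (previous row) − q·(current row):
  row A: (65, 1, 0)   [1·65 + 0·19 = 65]
  row B: (19, 0, 1)   [0·65 + 1·19 = 19]
  65 = 3·19 + 8   → row C = row A − 3·row B = (8, 1, −3)   [check: 1·65 − 3·19 = 8]
  19 = 2·8 + 3   → row D = row B − 2·row C = (3, −2, 7)   [check: −2·65 + 7·19 = 3]
  8 = 2·3 + 2   → row E = row C − 2·row D = (2, 5, −17)   [check: 5·65 − 17·19 = 2]
  3 = 1·2 + 1   → row F = row D − 1·row E = (1, −7, 24)   [check: −7·65 + 24·19 = 1]
  2 = 2·1 + 0   → remainder 0, stop. gcd = 1 (last nonzero row F).
The gcd is 1, so 19 is invertible mod 65. The last nonzero row gives −7·65 + 24·19 = 1, so t = 24. So 19^(−1) ≡ 24 (mod 65). Verify: 19 · 24 = 456 ≡ 1 (mod 65). ✓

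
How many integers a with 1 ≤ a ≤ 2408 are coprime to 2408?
The number of a ∈ {1, ..., 2408} with gcd(a, 2408) = 1 is by definition Euler's totient φ(2408). φ is multiplicative, with φ(p^e) = p^e − p^(e−1). Factorise 2408 = 2^3 · 7 · 43. Then
  φ(2408) = (2^3 − 2^2) · (7 − 1) · (43 − 1) = 4 · 6 · 42 = 1008.
So there are 1008 such integers.

Final answer: 1008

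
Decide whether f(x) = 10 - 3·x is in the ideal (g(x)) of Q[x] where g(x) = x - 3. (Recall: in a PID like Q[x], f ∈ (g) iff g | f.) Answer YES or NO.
NO

In Q[x] the ideal (g) consists of all multiples of g, so f ∈ (g) iff g | f, i.e. iff the remainder of f on division by g is 0. Divide f by g (g is monic, so eliminate the leading term of the running remainder at each step):
  leading term -3·x: subtract (-3)·g(x) = 9 - 3·x, leaving 1
The remainder r(x) = 1 ≠ 0 (and deg r < deg g), so g ∤ f, i.e. f ∉ (g).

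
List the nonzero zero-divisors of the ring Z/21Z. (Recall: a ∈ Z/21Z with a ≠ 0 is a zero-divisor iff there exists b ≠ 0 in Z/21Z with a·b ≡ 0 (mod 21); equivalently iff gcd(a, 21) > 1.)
An element a ∈ Z/21Z (with a ≠ 0) is a zero-divisor iff gcd(a, 21) > 1 (because a is a unit precisely when gcd(a, n) = 1, and in Z/nZ every nonzero, non-unit element is a zero-divisor). Scan a = 1, ..., 20 and keep those with gcd(a, 21) > 1:
  gcd(3, 21) = 3, gcd(6, 21) = 3, gcd(7, 21) = 7, gcd(9, 21) = 3, gcd(12, 21) = 3, gcd(14, 21) = 7, gcd(15, 21) = 3, gcd(18, 21) = 3.
All other a ∈ {1, ..., 20} have gcd(a, 21) = 1 and are units. So the nonzero zero-divisors are exactly the 8 values of a appearing in this scan.

Final answer: nonzero zero-divisors of Z/21Z = {3, 6, 7, 9, 12, 14, 15, 18}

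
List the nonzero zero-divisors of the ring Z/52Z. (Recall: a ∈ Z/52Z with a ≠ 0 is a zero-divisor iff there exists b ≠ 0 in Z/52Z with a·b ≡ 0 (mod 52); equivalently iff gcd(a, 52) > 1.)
An element a ∈ Z/52Z (with a ≠ 0) is a zero-divisor iff gcd(a, 52) > 1 (because a is a unit precisely when gcd(a, n) = 1, and in Z/nZ every nonzero, non-unit element is a zero-divisor). Scan a = 1, ..., 51 and keep those with gcd(a, 52) > 1:
  gcd(2, 52) = 2, gcd(4, 52) = 4, gcd(6, 52) = 2, gcd(8, 52) = 4, gcd(10, 52) = 2, gcd(12, 52) = 4, gcd(13, 52) = 13, gcd(14, 52) = 2, gcd(16, 52) = 4, gcd(18, 52) = 2, gcd(20, 52) = 4, gcd(22, 52) = 2, gcd(24, 52) = 4, gcd(26, 52) = 26, gcd(28, 52) = 4, gcd(30, 52) = 2, gcd(32, 52) = 4, gcd(34, 52) = 2, gcd(36, 52) = 4, gcd(38, 52) = 2, gcd(39, 52) = 13, gcd(40, 52) = 4, gcd(42, 52) = 2, gcd(44, 52) = 4, gcd(46, 52) = 2, gcd(48, 52) = 4, gcd(50, 52) = 2.
All other a ∈ {1, ..., 51} have gcd(a, 52) = 1 and are units. So the nonzero zero-divisors are exactly the 27 values of a appearing in this scan.

Final answer: nonzero zero-divisors of Z/52Z = {2, 4, 6, 8, 10, 12, 13, 14, 16, 18, 20, 22, 24, 26, 28, 30, 32, 34, 36, 38, 39, 40, 42, 44, 46, 48, 50}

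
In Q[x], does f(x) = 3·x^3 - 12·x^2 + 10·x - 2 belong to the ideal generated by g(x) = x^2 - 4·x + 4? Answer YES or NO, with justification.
In Q[x] the ideal (g) consists of all multiples of g, so f ∈ (g) iff g | f, i.e. iff the remainder of f on division by g is 0. Divide f by g (g is monic, so eliminate the leading term of the running remainder at each step):
  leading term 3·x^3: subtract (3·x)·g(x) = 3·x^3 - 12·x^2 + 12·x, leaving -2·x - 2
The remainder r(x) = -2·x - 2 ≠ 0 (and deg r < deg g), so g ∤ f, i.e. f ∉ (g).

Final answer: NO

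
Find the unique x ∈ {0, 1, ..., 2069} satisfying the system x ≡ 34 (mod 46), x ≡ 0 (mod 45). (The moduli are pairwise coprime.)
The moduli 46, 45 are pairwise coprime, so by the CRT there is a unique solution mod 46·45 = 2070.
Solve by successive substitution. Start with x ≡ 34 (mod 46).
  Combine with x ≡ 0 (mod 45): write x = 34 + 46·t and require 34 + 46·t ≡ 0 (mod 45), i.e. 46·t ≡ 0 − 34 ≡ 11 (mod 45). Since 46^(−1) ≡ 1 (mod 45) (46 ≡ 1 (mod 45)), t ≡ 1·11 ≡ 11 (mod 45). So x ≡ 34 + 46·11 = 540 (mod 2070).
Unique solution in [0, 2070): x = 540.

Final answer: x ≡ 540 (mod 2070); the representative in [0, 2070) is 540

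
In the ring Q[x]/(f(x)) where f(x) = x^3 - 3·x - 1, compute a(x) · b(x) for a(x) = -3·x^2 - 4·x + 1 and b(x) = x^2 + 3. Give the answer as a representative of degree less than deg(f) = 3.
a · b ≡ -17·x^2 - 27·x - 1 (mod f(x))

First multiply in Q[x] without reducing: a · b = -3·x^4 - 4·x^3 - 8·x^2 - 12·x + 3. Now divide by f(x) = x^3 - 3·x - 1, eliminating the leading term at each step:
  leading term -3·x^4: subtract (-3·x)·f(x) = -3·x^4 + 9·x^2 + 3·x, leaving -4·x^3 - 17·x^2 - 15·x + 3
  leading term -4·x^3: subtract (-4)·f(x) = -4·x^3 + 12·x + 4, leaving -17·x^2 - 27·x - 1
The degree is now < 3, so this is the remainder. Hence a · b ≡ -17·x^2 - 27·x - 1 in Q[x]/(f).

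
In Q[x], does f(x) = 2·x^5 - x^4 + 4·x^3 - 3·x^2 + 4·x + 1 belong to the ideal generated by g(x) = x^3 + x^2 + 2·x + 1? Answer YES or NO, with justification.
In Q[x] the ideal (g) consists of all multiples of g, so f ∈ (g) iff g | f, i.e. iff the remainder of f on division by g is 0. Divide f by g (g is monic, so eliminate the leading term of the running remainder at each step):
  leading term 2·x^5: subtract (2·x^2)·g(x) = 2·x^5 + 2·x^4 + 4·x^3 + 2·x^2, leaving -3·x^4 - 5·x^2 + 4·x + 1
  leading term -3·x^4: subtract (-3·x)·g(x) = -3·x^4 - 3·x^3 - 6·x^2 - 3·x, leaving 3·x^3 + x^2 + 7·x + 1
  leading term 3·x^3: subtract (3)·g(x) = 3·x^3 + 3·x^2 + 6·x + 3, leaving -2·x^2 + x - 2
The remainder r(x) = -2·x^2 + x - 2 ≠ 0 (and deg r < deg g), so g ∤ f, i.e. f ∉ (g).

Final answer: NO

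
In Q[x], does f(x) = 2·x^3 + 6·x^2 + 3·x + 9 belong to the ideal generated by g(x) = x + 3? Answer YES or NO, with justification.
In Q[x] the ideal (g) consists of all multiples of g, so f ∈ (g) iff g | f, i.e. iff the remainder of f on division by g is 0. Divide f by g (g is monic, so eliminate the leading term of the running remainder at each step):
  leading term 2·x^3: subtract (2·x^2)·g(x) = 2·x^3 + 6·x^2, leaving 3·x + 9
  leading term 3·x: subtract (3)·g(x) = 3·x + 9, leaving 0
The remainder is 0, so f(x) = g(x) · h(x) with h(x) = 2·x^2 + 3. Hence g | f, i.e. f ∈ (g).

Final answer: YES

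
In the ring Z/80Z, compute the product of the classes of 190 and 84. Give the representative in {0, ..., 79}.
Reduce the factors first: 190 ≡ 30, 84 ≡ 4 (mod 80), so 190 · 84 ≡ 30 · 4 (mod 80). 30 · 4 = 120. Dividing by 80: 120 = 1·80 + 40. So (190 · 84) mod 80 = 40.

Final answer: 40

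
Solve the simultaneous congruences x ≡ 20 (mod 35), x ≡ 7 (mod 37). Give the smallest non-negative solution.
x ≡ 895 (mod 1295); the representative in [0, 1295) is 895

The moduli 35, 37 are pairwise coprime, so by the CRT there is a unique solution mod 35·37 = 1295.
Solve by successive substitution. Start with x ≡ 20 (mod 35).
  Combine with x ≡ 7 (mod 37): write x = 20 + 35·t and require 20 + 35·t ≡ 7 (mod 37), i.e. 35·t ≡ 7 − 20 ≡ 24 (mod 37). Since 35^(−1) ≡ 18 (mod 37), t ≡ 18·24 ≡ 25 (mod 37). So x ≡ 20 + 35·25 = 895 (mod 1295).
Unique solution in [0, 1295): x = 895.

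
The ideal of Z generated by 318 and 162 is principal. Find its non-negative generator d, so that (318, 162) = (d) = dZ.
In the PID Z, (a, b) is generated by gcd(a, b). Compute gcd(318, 162) with the extended Euclidean algorithm, tracking rows (r, s, t) with s·318 + t·162 = r:
  row A: (318, 1, 0)   [1·318 + 0·162 = 318]
  row B: (162, 0, 1)   [0·318 + 1·162 = 162]
  318 = 1·162 + 156   → row C = row A − 1·row B = (156, 1, −1)   [check: 1·318 − 1·162 = 156]
  162 = 1·156 + 6   → row D = row B − 1·row C = (6, −1, 2)   [check: −1·318 + 2·162 = 6]
  156 = 26·6 + 0   → remainder 0, stop. gcd = 6 (last nonzero row D).
So gcd(318, 162) = 6, with Bézout identity −1·318 + 2·162 = 6. Containment (⊇): the Bézout identity exhibits 6 as an element of (318, 162), giving (6) ⊆ (318, 162). Containment (⊆): since 6 | 318 and 6 | 162 (318 = 6·53, 162 = 6·27), every Z-linear combination of 318 and 162 is divisible by 6, so (318, 162) ⊆ (6). Therefore (318, 162) = (6), d = 6.

Final answer: (318, 162) = (6); d = 6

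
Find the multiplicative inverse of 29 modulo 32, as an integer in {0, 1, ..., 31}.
29^(−1) ≡ 21 (mod 32)

Apply the extended Euclidean algorithm to (32, 29), tracking rows (r, s, t) with s·32 + t·29 = r. Each division r_prev = q·r_cur + r_new produces the new row as (previous row) − q·(current row):
  row A: (32, 1, 0)   [1·32 + 0·29 = 32]
  row B: (29, 0, 1)   [0·32 + 1·29 = 29]
  32 = 1·29 + 3   → row C = row A − 1·row B = (3, 1, −1)   [check: 1·32 − 1·29 = 3]
  29 = 9·3 + 2   → row D = row B − 9·row C = (2, −9, 10)   [check: −9·32 + 10·29 = 2]
  3 = 1·2 + 1   → row E = row C − 1·row D = (1, 10, −11)   [check: 10·32 − 11·29 = 1]
  2 = 2·1 + 0   → remainder 0, stop. gcd = 1 (last nonzero row E).
The gcd is 1, so 29 is invertible mod 32. The last nonzero row gives 10·32 − 11·29 = 1, so t = −11. So 29^(−1) ≡ −11 ≡ 21 (mod 32). Verify: 29 · 21 = 609 ≡ 1 (mod 32). ✓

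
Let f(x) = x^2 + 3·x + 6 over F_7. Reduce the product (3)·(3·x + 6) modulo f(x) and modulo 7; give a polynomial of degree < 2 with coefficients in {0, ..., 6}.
Multiply as integer polynomials: a · b = 9·x + 18. Reducing coefficients mod 7: a · b ≡ 2·x + 4. This already has degree < 2, so no reduction by f is needed. Hence a · b ≡ 2·x + 4 in F_7[x]/(f).

Final answer: a · b ≡ 2·x + 4 (mod f(x))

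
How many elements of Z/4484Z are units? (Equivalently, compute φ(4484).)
Z/4484Z has φ(4484) = 2088 units

An element a ∈ Z/4484Z is a unit iff gcd(a, 4484) = 1, so the number of units is φ(4484). φ is multiplicative, with φ(p^e) = p^e − p^(e−1). Factorise 4484 = 2^2 · 19 · 59. Then
  φ(4484) = (2^2 − 2^1) · (19 − 1) · (59 − 1) = 2 · 18 · 58 = 2088.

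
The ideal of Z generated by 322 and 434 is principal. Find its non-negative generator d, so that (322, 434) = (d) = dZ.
(322, 434) = (14); d = 14

In the PID Z, (a, b) is generated by gcd(a, b). Compute gcd(434, 322) with the extended Euclidean algorithm, tracking rows (r, s, t) with s·434 + t·322 = r:
  row A: (434, 1, 0)   [1·434 + 0·322 = 434]
  row B: (322, 0, 1)   [0·434 + 1·322 = 322]
  434 = 1·322 + 112   → row C = row A − 1·row B = (112, 1, −1)   [check: 1·434 − 1·322 = 112]
  322 = 2·112 + 98   → row D = row B − 2·row C = (98, −2, 3)   [check: −2·434 + 3·322 = 98]
  112 = 1·98 + 14   → row E = row C − 1·row D = (14, 3, −4)   [check: 3·434 − 4·322 = 14]
  98 = 7·14 + 0   → remainder 0, stop. gcd = 14 (last nonzero row E).
So gcd(322, 434) = 14, with Bézout identity 3·434 − 4·322 = 14. Containment (⊇): the Bézout identity exhibits 14 as an element of (322, 434), giving (14) ⊆ (322, 434). Containment (⊆): since 14 | 322 and 14 | 434 (322 = 14·23, 434 = 14·31), every Z-linear combination of 322 and 434 is divisible by 14, so (322, 434) ⊆ (14). Therefore (322, 434) = (14), d = 14.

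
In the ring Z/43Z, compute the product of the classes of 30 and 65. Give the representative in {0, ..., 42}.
Reduce the factors first: 65 ≡ 22 (mod 43), so 30 · 65 ≡ 30 · 22 (mod 43). 30 · 22 = 660. Dividing by 43: 660 = 15·43 + 15. So (30 · 65) mod 43 = 15.

Final answer: 15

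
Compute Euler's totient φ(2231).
φ(2231) = 2112

φ is multiplicative, with φ(p^e) = p^e − p^(e−1). Factorise 2231 = 23 · 97. Then
  φ(2231) = (23 − 1) · (97 − 1) = 22 · 96 = 2112.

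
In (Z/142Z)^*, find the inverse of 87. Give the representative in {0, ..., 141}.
Apply the extended Euclidean algorithm to (142, 87), tracking rows (r, s, t) with s·142 + t·87 = r. Each division r_prev = q·r_cur + r_new produces the new row as (previous row) − q·(current row):
  row A: (142, 1, 0)   [1·142 + 0·87 = 142]
  row B: (87, 0, 1)   [0·142 + 1·87 = 87]
  142 = 1·87 + 55   → row C = row A − 1·row B = (55, 1, −1)   [check: 1·142 − 1·87 = 55]
  87 = 1·55 + 32   → row D = row B − 1·row C = (32, −1, 2)   [check: −1·142 + 2·87 = 32]
  55 = 1·32 + 23   → row E = row C − 1·row D = (23, 2, −3)   [check: 2·142 − 3·87 = 23]
  32 = 1·23 + 9   → row F = row D − 1·row E = (9, −3, 5)   [check: −3·142 + 5·87 = 9]
  23 = 2·9 + 5   → row G = row E − 2·row F = (5, 8, −13)   [check: 8·142 − 13·87 = 5]
  9 = 1·5 + 4   → row H = row F − 1·row G = (4, −11, 18)   [check: −11·142 + 18·87 = 4]
  5 = 1·4 + 1   → row I = row G − 1·row H = (1, 19, −31)   [check: 19·142 − 31·87 = 1]
  4 = 4·1 + 0   → remainder 0, stop. gcd = 1 (last nonzero row I).
The gcd is 1, so 87 is invertible mod 142. The last nonzero row gives 19·142 − 31·87 = 1, so t = −31. So 87^(−1) ≡ −31 ≡ 111 (mod 142). Verify: 87 · 111 = 9657 ≡ 1 (mod 142). ✓

Final answer: 87^(−1) ≡ 111 (mod 142)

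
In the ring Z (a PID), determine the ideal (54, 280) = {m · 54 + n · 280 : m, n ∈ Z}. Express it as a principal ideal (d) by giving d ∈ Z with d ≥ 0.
In the PID Z, (a, b) is generated by gcd(a, b). Compute gcd(280, 54) with the extended Euclidean algorithm, tracking rows (r, s, t) with s·280 + t·54 = r:
  row A: (280, 1, 0)   [1·280 + 0·54 = 280]
  row B: (54, 0, 1)   [0·280 + 1·54 = 54]
  280 = 5·54 + 10   → row C = row A − 5·row B = (10, 1, −5)   [check: 1·280 − 5·54 = 10]
  54 = 5·10 + 4   → row D = row B − 5·row C = (4, −5, 26)   [check: −5·280 + 26·54 = 4]
  10 = 2·4 + 2   → row E = row C − 2·row D = (2, 11, −57)   [check: 11·280 − 57·54 = 2]
  4 = 2·2 + 0   → remainder 0, stop. gcd = 2 (last nonzero row E).
So gcd(54, 280) = 2, with Bézout identity 11·280 − 57·54 = 2. Containment (⊇): the Bézout identity exhibits 2 as an element of (54, 280), giving (2) ⊆ (54, 280). Containment (⊆): since 2 | 54 and 2 | 280 (54 = 2·27, 280 = 2·140), every Z-linear combination of 54 and 280 is divisible by 2, so (54, 280) ⊆ (2). Therefore (54, 280) = (2), d = 2.

Final answer: (54, 280) = (2); d = 2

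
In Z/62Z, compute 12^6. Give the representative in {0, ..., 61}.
2

Use repeated squaring. Binary(6) = 110. Walk through the bits of the exponent 6 left-to-right: at each bit after the leading one, square the running value, then multiply by 12 if the bit is 1 (always reducing mod 62):
  bit 1 = 1 (leading): start with 12.
  bit 2 = 1: square 12^2 = 144 ≡ 20; bit is 1, so multiply 20·12 = 240 ≡ 54 (mod 62).
  bit 3 = 0: square 54^2 = 2916 ≡ 2 (mod 62).
Final value: 12^6 ≡ 2 (mod 62).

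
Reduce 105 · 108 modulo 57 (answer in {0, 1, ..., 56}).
54

Reduce the factors first: 105 ≡ 48, 108 ≡ 51 (mod 57), so 105 · 108 ≡ 48 · 51 (mod 57). 48 · 51 = 2448. Dividing by 57: 2448 = 42·57 + 54. So (105 · 108) mod 57 = 54.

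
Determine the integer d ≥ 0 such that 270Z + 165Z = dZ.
(270, 165) = (15); d = 15

In the PID Z, (a, b) is generated by gcd(a, b). Compute gcd(270, 165) with the extended Euclidean algorithm, tracking rows (r, s, t) with s·270 + t·165 = r:
  row A: (270, 1, 0)   [1·270 + 0·165 = 270]
  row B: (165, 0, 1)   [0·270 + 1·165 = 165]
  270 = 1·165 + 105   → row C = row A − 1·row B = (105, 1, −1)   [check: 1·270 − 1·165 = 105]
  165 = 1·105 + 60   → row D = row B − 1·row C = (60, −1, 2)   [check: −1·270 + 2·165 = 60]
  105 = 1·60 + 45   → row E = row C − 1·row D = (45, 2, −3)   [check: 2·270 − 3·165 = 45]
  60 = 1·45 + 15   → row F = row D − 1·row E = (15, −3, 5)   [check: −3·270 + 5·165 = 15]
  45 = 3·15 + 0   → remainder 0, stop. gcd = 15 (last nonzero row F).
So gcd(270, 165) = 15, with Bézout identity −3·270 + 5·165 = 15. Containment (⊇): the Bézout identity exhibits 15 as an element of (270, 165), giving (15) ⊆ (270, 165). Containment (⊆): since 15 | 270 and 15 | 165 (270 = 15·18, 165 = 15·11), every Z-linear combination of 270 and 165 is divisible by 15, so (270, 165) ⊆ (15). Therefore (270, 165) = (15), d = 15.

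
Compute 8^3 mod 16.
Use repeated squaring. Binary(3) = 11. Walk through the bits of the exponent 3 left-to-right: at each bit after the leading one, square the running value, then multiply by 8 if the bit is 1 (always reducing mod 16):
  bit 1 = 1 (leading): start with 8.
  bit 2 = 1: square 8^2 = 64 ≡ 0; bit is 1, so multiply 0·8 = 0 (mod 16).
Final value: 8^3 ≡ 0 (mod 16).

Final answer: 0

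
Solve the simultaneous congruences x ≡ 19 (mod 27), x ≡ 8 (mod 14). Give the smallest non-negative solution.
The moduli 27, 14 are pairwise coprime, so by the CRT there is a unique solution mod 27·14 = 378.
Solve by successive substitution. Start with x ≡ 19 (mod 27).
  Combine with x ≡ 8 (mod 14): write x = 19 + 27·t and require 19 + 27·t ≡ 8 (mod 14), i.e. 27·t ≡ 8 − 19 ≡ 3 (mod 14). Since 27^(−1) ≡ 13 (mod 14) (27 ≡ 13 (mod 14)), t ≡ 13·3 ≡ 11 (mod 14). So x ≡ 19 + 27·11 = 316 (mod 378).
Unique solution in [0, 378): x = 316.

Final answer: x ≡ 316 (mod 378); the representative in [0, 378) is 316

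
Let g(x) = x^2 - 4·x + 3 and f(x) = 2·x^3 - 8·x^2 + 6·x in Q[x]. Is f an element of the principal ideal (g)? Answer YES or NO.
In Q[x] the ideal (g) consists of all multiples of g, so f ∈ (g) iff g | f, i.e. iff the remainder of f on division by g is 0. Divide f by g (g is monic, so eliminate the leading term of the running remainder at each step):
  leading term 2·x^3: subtract (2·x)·g(x) = 2·x^3 - 8·x^2 + 6·x, leaving 0
The remainder is 0, so f(x) = g(x) · h(x) with h(x) = 2·x. Hence g | f, i.e. f ∈ (g).

Final answer: YES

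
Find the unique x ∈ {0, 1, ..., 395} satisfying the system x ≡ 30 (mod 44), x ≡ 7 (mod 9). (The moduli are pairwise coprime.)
The moduli 44, 9 are pairwise coprime, so by the CRT there is a unique solution mod 44·9 = 396.
Solve by successive substitution. Start with x ≡ 30 (mod 44).
  Combine with x ≡ 7 (mod 9): write x = 30 + 44·t and require 30 + 44·t ≡ 7 (mod 9), i.e. 44·t ≡ 7 − 30 ≡ 4 (mod 9). Since 44^(−1) ≡ 8 (mod 9) (44 ≡ 8 (mod 9)), t ≡ 8·4 ≡ 5 (mod 9). So x ≡ 30 + 44·5 = 250 (mod 396).
Unique solution in [0, 396): x = 250.

Final answer: x ≡ 250 (mod 396); the representative in [0, 396) is 250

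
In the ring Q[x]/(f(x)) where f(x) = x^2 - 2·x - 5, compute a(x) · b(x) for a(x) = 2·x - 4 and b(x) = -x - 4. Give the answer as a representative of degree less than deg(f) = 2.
a · b ≡ 6 - 8·x (mod f(x))

First multiply in Q[x] without reducing: a · b = -2·x^2 - 4·x + 16. Now divide by f(x) = x^2 - 2·x - 5, eliminating the leading term at each step:
  leading term -2·x^2: subtract (-2)·f(x) = -2·x^2 + 4·x + 10, leaving 6 - 8·x
The degree is now < 2, so this is the remainder. Hence a · b ≡ 6 - 8·x in Q[x]/(f).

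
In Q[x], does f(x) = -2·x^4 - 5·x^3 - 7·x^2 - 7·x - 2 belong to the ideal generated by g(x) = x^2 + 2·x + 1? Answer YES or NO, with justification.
In Q[x] the ideal (g) consists of all multiples of g, so f ∈ (g) iff g | f, i.e. iff the remainder of f on division by g is 0. Divide f by g (g is monic, so eliminate the leading term of the running remainder at each step):
  leading term -2·x^4: subtract (-2·x^2)·g(x) = -2·x^4 - 4·x^3 - 2·x^2, leaving -x^3 - 5·x^2 - 7·x - 2
  leading term -x^3: subtract (-x)·g(x) = -x^3 - 2·x^2 - x, leaving -3·x^2 - 6·x - 2
  leading term -3·x^2: subtract (-3)·g(x) = -3·x^2 - 6·x - 3, leaving 1
The remainder r(x) = 1 ≠ 0 (and deg r < deg g), so g ∤ f, i.e. f ∉ (g).

Final answer: NO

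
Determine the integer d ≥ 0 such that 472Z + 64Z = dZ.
In the PID Z, (a, b) is generated by gcd(a, b). Compute gcd(472, 64) with the extended Euclidean algorithm, tracking rows (r, s, t) with s·472 + t·64 = r:
  row A: (472, 1, 0)   [1·472 + 0·64 = 472]
  row B: (64, 0, 1)   [0·472 + 1·64 = 64]
  472 = 7·64 + 24   → row C = row A − 7·row B = (24, 1, −7)   [check: 1·472 − 7·64 = 24]
  64 = 2·24 + 16   → row D = row B − 2·row C = (16, −2, 15)   [check: −2·472 + 15·64 = 16]
  24 = 1·16 + 8   → row E = row C − 1·row D = (8, 3, −22)   [check: 3·472 − 22·64 = 8]
  16 = 2·8 + 0   → remainder 0, stop. gcd = 8 (last nonzero row E).
So gcd(472, 64) = 8, with Bézout identity 3·472 − 22·64 = 8. Containment (⊇): the Bézout identity exhibits 8 as an element of (472, 64), giving (8) ⊆ (472, 64). Containment (⊆): since 8 | 472 and 8 | 64 (472 = 8·59, 64 = 8·8), every Z-linear combination of 472 and 64 is divisible by 8, so (472, 64) ⊆ (8). Therefore (472, 64) = (8), d = 8.

Final answer: (472, 64) = (8); d = 8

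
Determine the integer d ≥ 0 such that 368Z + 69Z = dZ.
In the PID Z, (a, b) is generated by gcd(a, b). Compute gcd(368, 69) with the extended Euclidean algorithm, tracking rows (r, s, t) with s·368 + t·69 = r:
  row A: (368, 1, 0)   [1·368 + 0·69 = 368]
  row B: (69, 0, 1)   [0·368 + 1·69 = 69]
  368 = 5·69 + 23   → row C = row A − 5·row B = (23, 1, −5)   [check: 1·368 − 5·69 = 23]
  69 = 3·23 + 0   → remainder 0, stop. gcd = 23 (last nonzero row C).
So gcd(368, 69) = 23, with Bézout identity 1·368 − 5·69 = 23. Containment (⊇): the Bézout identity exhibits 23 as an element of (368, 69), giving (23) ⊆ (368, 69). Containment (⊆): since 23 | 368 and 23 | 69 (368 = 23·16, 69 = 23·3), every Z-linear combination of 368 and 69 is divisible by 23, so (368, 69) ⊆ (23). Therefore (368, 69) = (23), d = 23.

Final answer: (368, 69) = (23); d = 23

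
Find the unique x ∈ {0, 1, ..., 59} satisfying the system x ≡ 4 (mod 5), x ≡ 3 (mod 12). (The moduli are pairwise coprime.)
The moduli 5, 12 are pairwise coprime, so by the CRT there is a unique solution mod 5·12 = 60.
Solve by successive substitution. Start with x ≡ 4 (mod 5).
  Combine with x ≡ 3 (mod 12): write x = 4 + 5·t and require 4 + 5·t ≡ 3 (mod 12), i.e. 5·t ≡ 3 − 4 ≡ 11 (mod 12). Since 5^(−1) ≡ 5 (mod 12), t ≡ 5·11 ≡ 7 (mod 12). So x ≡ 4 + 5·7 = 39 (mod 60).
Unique solution in [0, 60): x = 39.

Final answer: x ≡ 39 (mod 60); the representative in [0, 60) is 39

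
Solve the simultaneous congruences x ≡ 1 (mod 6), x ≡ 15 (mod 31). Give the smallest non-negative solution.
The moduli 6, 31 are pairwise coprime, so by the CRT there is a unique solution mod 6·31 = 186.
Solve by successive substitution. Start with x ≡ 1 (mod 6).
  Combine with x ≡ 15 (mod 31): write x = 1 + 6·t and require 1 + 6·t ≡ 15 (mod 31), i.e. 6·t ≡ 15 − 1 ≡ 14 (mod 31). Since 6^(−1) ≡ 26 (mod 31), t ≡ 26·14 ≡ 23 (mod 31). So x ≡ 1 + 6·23 = 139 (mod 186).
Unique solution in [0, 186): x = 139.

Final answer: x ≡ 139 (mod 186); the representative in [0, 186) is 139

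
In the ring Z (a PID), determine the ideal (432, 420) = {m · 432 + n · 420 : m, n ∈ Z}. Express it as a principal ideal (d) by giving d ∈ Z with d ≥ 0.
(432, 420) = (12); d = 12

In the PID Z, (a, b) is generated by gcd(a, b). Compute gcd(432, 420) with the extended Euclidean algorithm, tracking rows (r, s, t) with s·432 + t·420 = r:
  row A: (432, 1, 0)   [1·432 + 0·420 = 432]
  row B: (420, 0, 1)   [0·432 + 1·420 = 420]
  432 = 1·420 + 12   → row C = row A − 1·row B = (12, 1, −1)   [check: 1·432 − 1·420 = 12]
  420 = 35·12 + 0   → remainder 0, stop. gcd = 12 (last nonzero row C).
So gcd(432, 420) = 12, with Bézout identity 1·432 − 1·420 = 12. Containment (⊇): the Bézout identity exhibits 12 as an element of (432, 420), giving (12) ⊆ (432, 420). Containment (⊆): since 12 | 432 and 12 | 420 (432 = 12·36, 420 = 12·35), every Z-linear combination of 432 and 420 is divisible by 12, so (432, 420) ⊆ (12). Therefore (432, 420) = (12), d = 12.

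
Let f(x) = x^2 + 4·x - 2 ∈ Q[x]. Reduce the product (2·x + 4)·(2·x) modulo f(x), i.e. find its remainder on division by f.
First multiply in Q[x] without reducing: a · b = 4·x^2 + 8·x. Now divide by f(x) = x^2 + 4·x - 2, eliminating the leading term at each step:
  leading term 4·x^2: subtract (4)·f(x) = 4·x^2 + 16·x - 8, leaving 8 - 8·x
The degree is now < 2, so this is the remainder. Hence a · b ≡ 8 - 8·x in Q[x]/(f).

Final answer: a · b ≡ 8 - 8·x (mod f(x))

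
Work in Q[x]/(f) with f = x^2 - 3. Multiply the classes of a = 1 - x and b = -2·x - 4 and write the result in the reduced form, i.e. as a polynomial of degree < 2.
a · b ≡ 2·x + 2 (mod f(x))

First multiply in Q[x] without reducing: a · b = 2·x^2 + 2·x - 4. Now divide by f(x) = x^2 - 3, eliminating the leading term at each step:
  leading term 2·x^2: subtract (2)·f(x) = 2·x^2 - 6, leaving 2·x + 2
The degree is now < 2, so this is the remainder. Hence a · b ≡ 2·x + 2 in Q[x]/(f).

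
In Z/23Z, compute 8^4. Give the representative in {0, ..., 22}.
Use repeated squaring. Binary(4) = 100. Walk through the bits of the exponent 4 left-to-right: at each bit after the leading one, square the running value, then multiply by 8 if the bit is 1 (always reducing mod 23):
  bit 1 = 1 (leading): start with 8.
  bit 2 = 0: square 8^2 = 64 ≡ 18 (mod 23).
  bit 3 = 0: square 18^2 = 324 ≡ 2 (mod 23).
Final value: 8^4 ≡ 2 (mod 23).

Final answer: 2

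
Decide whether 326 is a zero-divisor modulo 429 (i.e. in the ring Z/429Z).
gcd(326, 429) = 1, so 326 is a unit in Z/429Z (it has a multiplicative inverse). A unit cannot be a zero-divisor: if 326·b ≡ 0 then multiplying both sides by 326^(−1) gives b ≡ 0. So 326 is not a zero-divisor.

Final answer: NO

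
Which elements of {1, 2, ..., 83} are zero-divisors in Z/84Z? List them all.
nonzero zero-divisors of Z/84Z = {2, 3, 4, 6, 7, 8, 9, 10, 12, 14, 15, 16, 18, 20, 21, 22, 24, 26, 27, 28, 30, 32, 33, 34, 35, 36, 38, 39, 40, 42, 44, 45, 46, 48, 49, 50, 51, 52, 54, 56, 57, 58, 60, 62, 63, 64, 66, 68, 69, 70, 72, 74, 75, 76, 77, 78, 80, 81, 82}

An element a ∈ Z/84Z (with a ≠ 0) is a zero-divisor iff gcd(a, 84) > 1 (because a is a unit precisely when gcd(a, n) = 1, and in Z/nZ every nonzero, non-unit element is a zero-divisor). Scan a = 1, ..., 83 and keep those with gcd(a, 84) > 1:
  gcd(2, 84) = 2, gcd(3, 84) = 3, gcd(4, 84) = 4, gcd(6, 84) = 6, gcd(7, 84) = 7, gcd(8, 84) = 4, gcd(9, 84) = 3, gcd(10, 84) = 2, gcd(12, 84) = 12, gcd(14, 84) = 14, gcd(15, 84) = 3, gcd(16, 84) = 4, gcd(18, 84) = 6, gcd(20, 84) = 4, gcd(21, 84) = 21, gcd(22, 84) = 2, gcd(24, 84) = 12, gcd(26, 84) = 2, gcd(27, 84) = 3, gcd(28, 84) = 28, gcd(30, 84) = 6, gcd(32, 84) = 4, gcd(33, 84) = 3, gcd(34, 84) = 2, gcd(35, 84) = 7, gcd(36, 84) = 12, gcd(38, 84) = 2, gcd(39, 84) = 3, gcd(40, 84) = 4, gcd(42, 84) = 42, gcd(44, 84) = 4, gcd(45, 84) = 3, gcd(46, 84) = 2, gcd(48, 84) = 12, gcd(49, 84) = 7, gcd(50, 84) = 2, gcd(51, 84) = 3, gcd(52, 84) = 4, gcd(54, 84) = 6, gcd(56, 84) = 28, gcd(57, 84) = 3, gcd(58, 84) = 2, gcd(60, 84) = 12, gcd(62, 84) = 2, gcd(63, 84) = 21, gcd(64, 84) = 4, gcd(66, 84) = 6, gcd(68, 84) = 4, gcd(69, 84) = 3, gcd(70, 84) = 14, gcd(72, 84) = 12, gcd(74, 84) = 2, gcd(75, 84) = 3, gcd(76, 84) = 4, gcd(77, 84) = 7, gcd(78, 84) = 6, gcd(80, 84) = 4, gcd(81, 84) = 3, gcd(82, 84) = 2.
All other a ∈ {1, ..., 83} have gcd(a, 84) = 1 and are units. So the nonzero zero-divisors are exactly the 59 values of a appearing in this scan.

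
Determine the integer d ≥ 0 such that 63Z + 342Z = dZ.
In the PID Z, (a, b) is generated by gcd(a, b). Compute gcd(342, 63) with the extended Euclidean algorithm, tracking rows (r, s, t) with s·342 + t·63 = r:
  row A: (342, 1, 0)   [1·342 + 0·63 = 342]
  row B: (63, 0, 1)   [0·342 + 1·63 = 63]
  342 = 5·63 + 27   → row C = row A − 5·row B = (27, 1, −5)   [check: 1·342 − 5·63 = 27]
  63 = 2·27 + 9   → row D = row B − 2·row C = (9, −2, 11)   [check: −2·342 + 11·63 = 9]
  27 = 3·9 + 0   → remainder 0, stop. gcd = 9 (last nonzero row D).
So gcd(63, 342) = 9, with Bézout identity −2·342 + 11·63 = 9. Containment (⊇): the Bézout identity exhibits 9 as an element of (63, 342), giving (9) ⊆ (63, 342). Containment (⊆): since 9 | 63 and 9 | 342 (63 = 9·7, 342 = 9·38), every Z-linear combination of 63 and 342 is divisible by 9, so (63, 342) ⊆ (9). Therefore (63, 342) = (9), d = 9.

Final answer: (63, 342) = (9); d = 9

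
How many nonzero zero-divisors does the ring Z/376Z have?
In Z/376Z each nonzero element is either a unit (gcd with 376 is 1) or a zero-divisor (gcd > 1). The number of units is φ(376): factorise 376 = 2^3 · 47, so φ(376) = (2^3 − 2^2) · (47 − 1) = 4 · 46 = 184. The nonzero elements number 376 − 1 = 375. Hence the nonzero zero-divisors number 375 − 184 = 191.

Final answer: Z/376Z has 191 nonzero zero-divisors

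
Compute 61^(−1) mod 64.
Apply the extended Euclidean algorithm to (64, 61), tracking rows (r, s, t) with s·64 + t·61 = r. Each division r_prev = q·r_cur + r_new produces the new row as (previous row) − q·(current row):
  row A: (64, 1, 0)   [1·64 + 0·61 = 64]
  row B: (61, 0, 1)   [0·64 + 1·61 = 61]
  64 = 1·61 + 3   → row C = row A − 1·row B = (3, 1, −1)   [check: 1·64 − 1·61 = 3]
  61 = 20·3 + 1   → row D = row B − 20·row C = (1, −20, 21)   [check: −20·64 + 21·61 = 1]
  3 = 3·1 + 0   → remainder 0, stop. gcd = 1 (last nonzero row D).
The gcd is 1, so 61 is invertible mod 64. The last nonzero row gives −20·64 + 21·61 = 1, so t = 21. So 61^(−1) ≡ 21 (mod 64). Verify: 61 · 21 = 1281 ≡ 1 (mod 64). ✓

Final answer: 61^(−1) ≡ 21 (mod 64)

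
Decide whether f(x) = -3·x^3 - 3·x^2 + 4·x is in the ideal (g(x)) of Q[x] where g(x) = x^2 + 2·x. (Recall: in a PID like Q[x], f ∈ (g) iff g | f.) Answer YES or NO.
NO

In Q[x] the ideal (g) consists of all multiples of g, so f ∈ (g) iff g | f, i.e. iff the remainder of f on division by g is 0. Divide f by g (g is monic, so eliminate the leading term of the running remainder at each step):
  leading term -3·x^3: subtract (-3·x)·g(x) = -3·x^3 - 6·x^2, leaving 3·x^2 + 4·x
  leading term 3·x^2: subtract (3)·g(x) = 3·x^2 + 6·x, leaving -2·x
The remainder r(x) = -2·x ≠ 0 (and deg r < deg g), so g ∤ f, i.e. f ∉ (g).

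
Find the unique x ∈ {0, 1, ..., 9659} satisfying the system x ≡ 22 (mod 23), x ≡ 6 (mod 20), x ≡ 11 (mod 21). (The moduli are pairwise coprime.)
The moduli 23, 20, 21 are pairwise coprime, so by the CRT there is a unique solution mod 23·20·21 = 9660.
Solve by successive substitution. Start with x ≡ 22 (mod 23).
  Combine with x ≡ 6 (mod 20): write x = 22 + 23·t and require 22 + 23·t ≡ 6 (mod 20), i.e. 23·t ≡ 6 − 22 ≡ 4 (mod 20). Since 23^(−1) ≡ 7 (mod 20) (23 ≡ 3 (mod 20)), t ≡ 7·4 ≡ 8 (mod 20). So x ≡ 22 + 23·8 = 206 (mod 460).
  Combine with x ≡ 11 (mod 21): write x = 206 + 460·t and require 206 + 460·t ≡ 11 (mod 21), i.e. 460·t ≡ 11 − 206 ≡ 15 (mod 21). Since 460^(−1) ≡ 10 (mod 21) (460 ≡ 19 (mod 21)), t ≡ 10·15 ≡ 3 (mod 21). So x ≡ 206 + 460·3 = 1586 (mod 9660).
Unique solution in [0, 9660): x = 1586.

Final answer: x ≡ 1586 (mod 9660); the representative in [0, 9660) is 1586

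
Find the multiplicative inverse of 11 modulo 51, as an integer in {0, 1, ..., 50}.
Apply the extended Euclidean algorithm to (51, 11), tracking rows (r, s, t) with s·51 + t·11 = r. Each division r_prev = q·r_cur + r_new produces the new row as (previous row) − q·(current row):
  row A: (51, 1, 0)   [1·51 + 0·11 = 51]
  row B: (11, 0, 1)   [0·51 + 1·11 = 11]
  51 = 4·11 + 7   → row C = row A − 4·row B = (7, 1, −4)   [check: 1·51 − 4·11 = 7]
  11 = 1·7 + 4   → row D = row B − 1·row C = (4, −1, 5)   [check: −1·51 + 5·11 = 4]
  7 = 1·4 + 3   → row E = row C − 1·row D = (3, 2, −9)   [check: 2·51 − 9·11 = 3]
  4 = 1·3 + 1   → row F = row D − 1·row E = (1, −3, 14)   [check: −3·51 + 14·11 = 1]
  3 = 3·1 + 0   → remainder 0, stop. gcd = 1 (last nonzero row F).
The gcd is 1, so 11 is invertible mod 51. The last nonzero row gives −3·51 + 14·11 = 1, so t = 14. So 11^(−1) ≡ 14 (mod 51). Verify: 11 · 14 = 154 ≡ 1 (mod 51). ✓

Final answer: 11^(−1) ≡ 14 (mod 51)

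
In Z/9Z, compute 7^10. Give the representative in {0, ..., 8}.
Use repeated squaring. Binary(10) = 1010. Walk through the bits of the exponent 10 left-to-right: at each bit after the leading one, square the running value, then multiply by 7 if the bit is 1 (always reducing mod 9):
  bit 1 = 1 (leading): start with 7.
  bit 2 = 0: square 7^2 = 49 ≡ 4 (mod 9).
  bit 3 = 1: square 4^2 = 16 ≡ 7; bit is 1, so multiply 7·7 = 49 ≡ 4 (mod 9).
  bit 4 = 0: square 4^2 = 16 ≡ 7 (mod 9).
Final value: 7^10 ≡ 7 (mod 9).

Final answer: 7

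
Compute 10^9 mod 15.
Use repeated squaring. Binary(9) = 1001. Walk through the bits of the exponent 9 left-to-right: at each bit after the leading one, square the running value, then multiply by 10 if the bit is 1 (always reducing mod 15):
  bit 1 = 1 (leading): start with 10.
  bit 2 = 0: square 10^2 = 100 ≡ 10 (mod 15).
  bit 3 = 0: square 10^2 = 100 ≡ 10 (mod 15).
  bit 4 = 1: square 10^2 = 100 ≡ 10; bit is 1, so multiply 10·10 = 100 ≡ 10 (mod 15).
Final value: 10^9 ≡ 10 (mod 15).

Final answer: 10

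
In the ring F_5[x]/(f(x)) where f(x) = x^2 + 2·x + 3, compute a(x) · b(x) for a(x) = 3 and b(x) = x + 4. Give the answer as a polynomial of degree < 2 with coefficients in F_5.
a · b ≡ 3·x + 2 (mod f(x))

Multiply as integer polynomials: a · b = 3·x + 12. Reducing coefficients mod 5: a · b ≡ 3·x + 2. This already has degree < 2, so no reduction by f is needed. Hence a · b ≡ 3·x + 2 in F_5[x]/(f).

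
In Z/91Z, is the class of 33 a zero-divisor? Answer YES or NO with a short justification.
gcd(33, 91) = 1, so 33 is a unit in Z/91Z (it has a multiplicative inverse). A unit cannot be a zero-divisor: if 33·b ≡ 0 then multiplying both sides by 33^(−1) gives b ≡ 0. So 33 is not a zero-divisor.

Final answer: NO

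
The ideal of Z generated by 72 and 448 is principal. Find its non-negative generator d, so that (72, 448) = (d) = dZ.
In the PID Z, (a, b) is generated by gcd(a, b). Compute gcd(448, 72) with the extended Euclidean algorithm, tracking rows (r, s, t) with s·448 + t·72 = r:
  row A: (448, 1, 0)   [1·448 + 0·72 = 448]
  row B: (72, 0, 1)   [0·448 + 1·72 = 72]
  448 = 6·72 + 16   → row C = row A − 6·row B = (16, 1, −6)   [check: 1·448 − 6·72 = 16]
  72 = 4·16 + 8   → row D = row B − 4·row C = (8, −4, 25)   [check: −4·448 + 25·72 = 8]
  16 = 2·8 + 0   → remainder 0, stop. gcd = 8 (last nonzero row D).
So gcd(72, 448) = 8, with Bézout identity −4·448 + 25·72 = 8. Containment (⊇): the Bézout identity exhibits 8 as an element of (72, 448), giving (8) ⊆ (72, 448). Containment (⊆): since 8 | 72 and 8 | 448 (72 = 8·9, 448 = 8·56), every Z-linear combination of 72 and 448 is divisible by 8, so (72, 448) ⊆ (8). Therefore (72, 448) = (8), d = 8.

Final answer: (72, 448) = (8); d = 8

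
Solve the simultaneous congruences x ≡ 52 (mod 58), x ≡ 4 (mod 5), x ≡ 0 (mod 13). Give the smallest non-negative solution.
x ≡ 2314 (mod 3770); the representative in [0, 3770) is 2314

The moduli 58, 5, 13 are pairwise coprime, so by the CRT there is a unique solution mod 58·5·13 = 3770.
Solve by successive substitution. Start with x ≡ 52 (mod 58).
  Combine with x ≡ 4 (mod 5): write x = 52 + 58·t and require 52 + 58·t ≡ 4 (mod 5), i.e. 58·t ≡ 4 − 52 ≡ 2 (mod 5). Since 58^(−1) ≡ 2 (mod 5) (58 ≡ 3 (mod 5)), t ≡ 2·2 ≡ 4 (mod 5). So x ≡ 52 + 58·4 = 284 (mod 290).
  Combine with x ≡ 0 (mod 13): write x = 284 + 290·t and require 284 + 290·t ≡ 0 (mod 13), i.e. 290·t ≡ 0 − 284 ≡ 2 (mod 13). Since 290^(−1) ≡ 10 (mod 13) (290 ≡ 4 (mod 13)), t ≡ 10·2 ≡ 7 (mod 13). So x ≡ 284 + 290·7 = 2314 (mod 3770).
Unique solution in [0, 3770): x = 2314.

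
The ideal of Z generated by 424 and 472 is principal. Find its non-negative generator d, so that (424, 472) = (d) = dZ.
(424, 472) = (8); d = 8

In the PID Z, (a, b) is generated by gcd(a, b). Compute gcd(472, 424) with the extended Euclidean algorithm, tracking rows (r, s, t) with s·472 + t·424 = r:
  row A: (472, 1, 0)   [1·472 + 0·424 = 472]
  row B: (424, 0, 1)   [0·472 + 1·424 = 424]
  472 = 1·424 + 48   → row C = row A − 1·row B = (48, 1, −1)   [check: 1·472 − 1·424 = 48]
  424 = 8·48 + 40   → row D = row B − 8·row C = (40, −8, 9)   [check: −8·472 + 9·424 = 40]
  48 = 1·40 + 8   → row E = row C − 1·row D = (8, 9, −10)   [check: 9·472 − 10·424 = 8]
  40 = 5·8 + 0   → remainder 0, stop. gcd = 8 (last nonzero row E).
So gcd(424, 472) = 8, with Bézout identity 9·472 − 10·424 = 8. Containment (⊇): the Bézout identity exhibits 8 as an element of (424, 472), giving (8) ⊆ (424, 472). Containment (⊆): since 8 | 424 and 8 | 472 (424 = 8·53, 472 = 8·59), every Z-linear combination of 424 and 472 is divisible by 8, so (424, 472) ⊆ (8). Therefore (424, 472) = (8), d = 8.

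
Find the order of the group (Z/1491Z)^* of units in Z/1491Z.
(Z/1491Z)^* consists of the classes a with gcd(a, 1491) = 1, so its order is φ(1491). φ is multiplicative, with φ(p^e) = p^e − p^(e−1). Factorise 1491 = 3 · 7 · 71. Then
  φ(1491) = (3 − 1) · (7 − 1) · (71 − 1) = 2 · 6 · 70 = 840.
Thus |(Z/1491Z)^*| = 840.

Final answer: |(Z/1491Z)^*| = 840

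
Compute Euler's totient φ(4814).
φ is multiplicative, with φ(p^e) = p^e − p^(e−1). Factorise 4814 = 2 · 29 · 83. Then
  φ(4814) = (2 − 1) · (29 − 1) · (83 − 1) = 1 · 28 · 82 = 2296.

Final answer: φ(4814) = 2296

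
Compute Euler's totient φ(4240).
φ(4240) = 1664

φ is multiplicative, with φ(p^e) = p^e − p^(e−1). Factorise 4240 = 2^4 · 5 · 53. Then
  φ(4240) = (2^4 − 2^3) · (5 − 1) · (53 − 1) = 8 · 4 · 52 = 1664.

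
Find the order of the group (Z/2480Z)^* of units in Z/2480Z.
(Z/2480Z)^* consists of the classes a with gcd(a, 2480) = 1, so its order is φ(2480). φ is multiplicative, with φ(p^e) = p^e − p^(e−1). Factorise 2480 = 2^4 · 5 · 31. Then
  φ(2480) = (2^4 − 2^3) · (5 − 1) · (31 − 1) = 8 · 4 · 30 = 960.
Thus |(Z/2480Z)^*| = 960.

Final answer: |(Z/2480Z)^*| = 960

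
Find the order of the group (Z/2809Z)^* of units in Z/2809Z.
(Z/2809Z)^* consists of the classes a with gcd(a, 2809) = 1, so its order is φ(2809). φ is multiplicative, with φ(p^e) = p^e − p^(e−1). Factorise 2809 = 53^2. Then
  φ(2809) = (53^2 − 53^1) = 2756 = 2756.
Thus |(Z/2809Z)^*| = 2756.

Final answer: |(Z/2809Z)^*| = 2756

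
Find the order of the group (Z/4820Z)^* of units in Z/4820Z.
(Z/4820Z)^* consists of the classes a with gcd(a, 4820) = 1, so its order is φ(4820). φ is multiplicative, with φ(p^e) = p^e − p^(e−1). Factorise 4820 = 2^2 · 5 · 241. Then
  φ(4820) = (2^2 − 2^1) · (5 − 1) · (241 − 1) = 2 · 4 · 240 = 1920.
Thus |(Z/4820Z)^*| = 1920.

Final answer: |(Z/4820Z)^*| = 1920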